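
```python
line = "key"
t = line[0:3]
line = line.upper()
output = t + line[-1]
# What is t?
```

Trace:
`line = "key"` → line = 'key'
`t = line[0:3]` → t = 'key'
`line = line.upper()` → line = 'KEY'
`output = t + line[-1]` → output = 'keyY'
So t = 'key'

Answer: 'key'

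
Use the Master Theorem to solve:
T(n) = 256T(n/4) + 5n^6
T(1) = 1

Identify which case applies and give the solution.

a=256, b=4, f(n)=5n^6. log_4(256) = 4. Since c=6 > 4 and the regularity condition holds (256(n/4)^6 = (256/4^6)n^6 with 256/4^6 < 1), Case 3 applies: T(n) = Θ(f(n)) = O(n^6).

Answer: O(n^6) - Case 3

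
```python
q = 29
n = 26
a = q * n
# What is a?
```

Trace:
`q = 29` → q = 29
`n = 26` → n = 26
`a = q * n` → a = 754
So a = 754

Answer: 754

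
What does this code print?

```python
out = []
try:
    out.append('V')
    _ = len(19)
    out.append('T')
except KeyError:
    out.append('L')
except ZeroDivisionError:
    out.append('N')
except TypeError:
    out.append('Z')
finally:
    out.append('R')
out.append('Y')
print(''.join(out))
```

Execution trace: 'V' (try body) → 'Z' (except TypeError) → 'R' (finally) → 'Y' (after the try/except). Output: VZRY

Answer: VZRY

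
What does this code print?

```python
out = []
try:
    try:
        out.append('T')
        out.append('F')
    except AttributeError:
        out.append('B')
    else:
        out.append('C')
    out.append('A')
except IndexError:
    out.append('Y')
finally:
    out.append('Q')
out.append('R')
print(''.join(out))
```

Execution trace: 'T' (inner try body) → 'F' (inner try body, no exception) → 'C' (inner else) → 'A' (try body, no exception) → 'Q' (finally) → 'R' (after the try/except). Output: TFCAQR

Answer: TFCAQR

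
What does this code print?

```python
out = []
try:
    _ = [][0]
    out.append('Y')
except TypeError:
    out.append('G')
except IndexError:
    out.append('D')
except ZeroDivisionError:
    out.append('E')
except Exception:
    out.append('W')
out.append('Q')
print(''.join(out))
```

Execution trace: 'D' (except IndexError) → 'Q' (after the try/except). Output: DQ

Answer: DQ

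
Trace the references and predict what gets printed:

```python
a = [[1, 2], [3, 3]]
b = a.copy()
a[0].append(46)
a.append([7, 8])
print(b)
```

Key concept: shallow copy with nested lists.
Step by step:
`a = [[1, 2], [3, 3]]` → a = [[1, 2], [3, 3]]
`b = a.copy()` → b = [[1, 2], [3, 3]]
`a[0].append(46)` → a = [[1, 2, 46], [3, 3]]; b = [[1, 2, 46], [3, 3]]
`a.append([7, 8])` → a = [[1, 2, 46], [3, 3], [7, 8]]
`print(b)` → prints [[1, 2, 46], [3, 3]]

Answer: [[1, 2, 46], [3, 3]]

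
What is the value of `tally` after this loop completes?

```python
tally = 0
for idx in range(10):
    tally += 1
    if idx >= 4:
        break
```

Loop breaks when idx reaches 4, tally is 5
`tally` takes the values: 0 → 1 → 2 → 3 → 4 → 5

Answer: 5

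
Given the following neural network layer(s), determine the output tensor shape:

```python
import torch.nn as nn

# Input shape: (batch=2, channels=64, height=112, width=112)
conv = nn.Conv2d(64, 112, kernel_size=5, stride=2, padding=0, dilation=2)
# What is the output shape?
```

Input: (2, 64, 112, 112) -> Output: (2, 112, 52, 52)

Answer: (2, 112, 52, 52)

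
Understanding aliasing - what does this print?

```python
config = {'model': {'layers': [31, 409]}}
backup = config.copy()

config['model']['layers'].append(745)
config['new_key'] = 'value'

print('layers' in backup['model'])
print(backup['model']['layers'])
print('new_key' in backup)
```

Key concept: shallow copy gotcha with nested dict.
Step by step:
`config = {'model': {'layers': [31, 409]}}` → config = {'model': {'layers': [31, 409]}}
`backup = config.copy()` → backup = {'model': {'layers': [31, 409]}}
`config['model']['layers'].append(745)` → config = {'model': {'layers': [31, 409, 745]}}; backup = {'model': {'layers': [31, 409, 745]}}
`config['new_key'] = 'value'` → config = {'model': {'layers': [31, 409, 745]}, 'new_key': 'value'}
`print('layers' in backup['model'])` → prints True
`print(backup['model']['layers'])` → prints [31, 409, 745]
`print('new_key' in backup)` → prints False

Answer:
True
[31, 409, 745]
False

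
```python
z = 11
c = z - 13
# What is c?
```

Trace:
`z = 11` → z = 11
`c = z - 13` → c = -2
So c = -2

Answer: -2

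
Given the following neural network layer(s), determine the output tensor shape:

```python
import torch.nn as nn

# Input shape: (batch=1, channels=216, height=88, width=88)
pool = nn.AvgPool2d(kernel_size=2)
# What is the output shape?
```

Input: (1, 216, 88, 88) -> Output: (1, 216, 44, 44)

Answer: (1, 216, 44, 44)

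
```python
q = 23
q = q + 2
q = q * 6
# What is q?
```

Trace:
`q = 23` → q = 23
`q = q + 2` → q = 25
`q = q * 6` → q = 150
So q = 150

Answer: 150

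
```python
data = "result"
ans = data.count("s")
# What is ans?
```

Trace:
`data = "result"` → data = 'result'
`ans = data.count("s")` → ans = 1
So ans = 1

Answer: 1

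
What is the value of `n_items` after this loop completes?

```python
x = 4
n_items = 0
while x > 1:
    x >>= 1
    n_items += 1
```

Count right shifts until 1
`n_items` takes the values: 0 → 1 → 2

Answer: 2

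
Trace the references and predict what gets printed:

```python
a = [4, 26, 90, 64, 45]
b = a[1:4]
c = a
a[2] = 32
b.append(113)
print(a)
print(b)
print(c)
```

Key concept: slice vs alias.
Step by step:
`a = [4, 26, 90, 64, 45]` → a = [4, 26, 90, 64, 45]
`b = a[1:4]` → b = [26, 90, 64]
`c = a` → c = [4, 26, 90, 64, 45] (same object as a)
`a[2] = 32` → a = [4, 26, 32, 64, 45] (same object as c); c = [4, 26, 32, 64, 45] (same object as a)
`b.append(113)` → b = [26, 90, 64, 113]
`print(a)` → prints [4, 26, 32, 64, 45]
`print(b)` → prints [26, 90, 64, 113]
`print(c)` → prints [4, 26, 32, 64, 45]

Answer:
[4, 26, 32, 64, 45]
[26, 90, 64, 113]
[4, 26, 32, 64, 45]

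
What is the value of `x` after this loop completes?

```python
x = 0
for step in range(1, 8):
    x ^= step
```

XOR of 1 to 7
`x` takes the values: 0 → 1 → 3 → 0 → 4 → 1 → 7 → 0

Answer: 0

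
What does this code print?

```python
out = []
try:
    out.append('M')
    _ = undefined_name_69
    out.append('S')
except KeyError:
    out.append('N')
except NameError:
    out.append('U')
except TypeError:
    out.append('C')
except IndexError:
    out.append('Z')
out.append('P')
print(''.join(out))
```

Execution trace: 'M' (try body) → 'U' (except NameError) → 'P' (after the try/except). Output: MUP

Answer: MUP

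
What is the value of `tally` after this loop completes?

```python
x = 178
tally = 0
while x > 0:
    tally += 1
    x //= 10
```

Count digits by repeated division by 10
`tally` takes the values: 0 → 1 → 2 → 3

Answer: 3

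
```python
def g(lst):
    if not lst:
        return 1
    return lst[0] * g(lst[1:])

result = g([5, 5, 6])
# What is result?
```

Product over [5, 5, 6] = 5 * 5 * 6 = 150

Answer: 150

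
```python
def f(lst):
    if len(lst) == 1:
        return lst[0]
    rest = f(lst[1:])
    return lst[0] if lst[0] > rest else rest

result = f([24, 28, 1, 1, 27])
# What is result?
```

Recursive max over [24, 28, 1, 1, 27] = 28

Answer: 28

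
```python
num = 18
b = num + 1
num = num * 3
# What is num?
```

Trace:
`num = 18` → num = 18
`b = num + 1` → b = 19
`num = num * 3` → num = 54
So num = 54

Answer: 54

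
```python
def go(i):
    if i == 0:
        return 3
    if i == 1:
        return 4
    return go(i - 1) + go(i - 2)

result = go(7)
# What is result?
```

Build up from base cases: go(0)=3, go(1)=4, go(2)=7, go(3)=11, go(4)=18, go(5)=29, go(6)=47, ..., go(7)=76

Answer: 76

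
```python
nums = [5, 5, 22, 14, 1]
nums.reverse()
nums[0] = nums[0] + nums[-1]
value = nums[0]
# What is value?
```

Trace:
`nums = [5, 5, 22, 14, 1]` → nums = [5, 5, 22, 14, 1]
`nums.reverse()` → nums = [1, 14, 22, 5, 5]
`nums[0] = nums[0] + nums[-1]` → nums = [6, 14, 22, 5, 5]
`value = nums[0]` → value = 6
So value = 6

Answer: 6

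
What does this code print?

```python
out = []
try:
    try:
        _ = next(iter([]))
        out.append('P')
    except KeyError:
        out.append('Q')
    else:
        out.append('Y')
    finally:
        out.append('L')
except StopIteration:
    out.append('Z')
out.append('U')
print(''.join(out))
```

Execution trace: 'L' (finally) → 'Z' (outer except StopIteration) → 'U' (after the try/except). Output: LZU

Answer: LZU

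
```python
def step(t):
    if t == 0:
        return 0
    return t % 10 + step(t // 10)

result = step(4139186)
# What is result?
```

Sum of digits of 4139186: 6 + 8 + 1 + 9 + 3 + 1 + 4 = 32

Answer: 32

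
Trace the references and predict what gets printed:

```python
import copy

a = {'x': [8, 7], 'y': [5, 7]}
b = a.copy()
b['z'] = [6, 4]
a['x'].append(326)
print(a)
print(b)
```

Key concept: shallow copy of dict with mutable values.
Step by step:
`a = {'x': [8, 7], 'y': [5, 7]}` → a = {'x': [8, 7], 'y': [5, 7]}
`b = a.copy()` → b = {'x': [8, 7], 'y': [5, 7]}
`b['z'] = [6, 4]` → b = {'x': [8, 7], 'y': [5, 7], 'z': [6, 4]}
`a['x'].append(326)` → a = {'x': [8, 7, 326], 'y': [5, 7]}; b = {'x': [8, 7, 326], 'y': [5, 7], 'z': [6, 4]}
`print(a)` → prints {'x': [8, 7, 326], 'y': [5, 7]}
`print(b)` → prints {'x': [8, 7, 326], 'y': [5, 7], 'z': [6, 4]}

Answer:
{'x': [8, 7, 326], 'y': [5, 7]}
{'x': [8, 7, 326], 'y': [5, 7], 'z': [6, 4]}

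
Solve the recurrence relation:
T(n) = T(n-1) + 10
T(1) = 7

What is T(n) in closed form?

Unrolling: T(n) = T(1) + 10·(n-1) = 7 + 10(n-1) = 10n - 3.

Answer: T(n) = 10n - 3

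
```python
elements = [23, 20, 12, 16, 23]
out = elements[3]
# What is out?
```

Trace:
`elements = [23, 20, 12, 16, 23]` → elements = [23, 20, 12, 16, 23]
`out = elements[3]` → out = 16
So out = 16

Answer: 16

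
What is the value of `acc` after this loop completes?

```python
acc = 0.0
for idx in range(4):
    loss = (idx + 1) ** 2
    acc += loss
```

Sum of squared losses 1² + 2² + ... + 4²
`acc` takes the values: 0.0 → 1.0 → 5.0 → 14.0 → 30.0

Answer: 30.0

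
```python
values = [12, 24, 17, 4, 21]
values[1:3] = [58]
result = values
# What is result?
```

Trace:
`values = [12, 24, 17, 4, 21]` → values = [12, 24, 17, 4, 21]
`values[1:3] = [58]` → values = [12, 58, 4, 21]
`result = values` → result = [12, 58, 4, 21]
So result = [12, 58, 4, 21]

Answer: [12, 58, 4, 21]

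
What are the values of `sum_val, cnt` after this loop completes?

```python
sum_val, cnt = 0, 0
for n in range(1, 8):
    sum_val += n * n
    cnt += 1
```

Sum of squares and count
`sum_val, cnt` takes the values: (0, 0) → (1, 0) → (1, 1) → (5, 1) → (5, 2) → (14, 2) → (14, 3) → (30, 3) → (30, 4) → (55, 4) → (55, 5) → (91, 5) → (91, 6) → (140, 6) → (140, 7)

Answer: 140, 7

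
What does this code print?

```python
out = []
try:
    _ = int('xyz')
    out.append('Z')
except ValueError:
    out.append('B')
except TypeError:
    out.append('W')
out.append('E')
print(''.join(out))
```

Execution trace: 'B' (except ValueError) → 'E' (after the try/except). Output: BE

Answer: BE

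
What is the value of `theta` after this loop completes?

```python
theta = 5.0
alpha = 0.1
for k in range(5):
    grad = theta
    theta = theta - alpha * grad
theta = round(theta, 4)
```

Gradient descent: w = 5.0 * (1 - 0.1)^5
`theta` takes the values: 5.0 → 4.5 → 4.05 → 3.645 → 3.2805 → 2.95245 → 2.9524

Answer: 2.9524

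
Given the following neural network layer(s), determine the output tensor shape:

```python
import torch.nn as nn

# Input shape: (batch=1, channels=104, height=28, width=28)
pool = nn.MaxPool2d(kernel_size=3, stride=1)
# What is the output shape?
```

Input: (1, 104, 28, 28) -> Output: (1, 104, 26, 26)

Answer: (1, 104, 26, 26)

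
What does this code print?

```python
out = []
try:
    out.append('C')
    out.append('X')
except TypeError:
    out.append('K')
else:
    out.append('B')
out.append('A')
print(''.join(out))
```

Execution trace: 'C' (try body) → 'X' (try body, no exception) → 'B' (else) → 'A' (after the try/except). Output: CXBA

Answer: CXBA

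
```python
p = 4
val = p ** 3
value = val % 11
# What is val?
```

Trace:
`p = 4` → p = 4
`val = p ** 3` → val = 64
`value = val % 11` → value = 9
So val = 64

Answer: 64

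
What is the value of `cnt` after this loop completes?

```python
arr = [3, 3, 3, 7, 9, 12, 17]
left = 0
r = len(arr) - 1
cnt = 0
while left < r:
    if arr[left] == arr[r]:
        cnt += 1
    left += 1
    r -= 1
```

Count matching pairs from ends
`cnt` takes the values: 0

Answer: 0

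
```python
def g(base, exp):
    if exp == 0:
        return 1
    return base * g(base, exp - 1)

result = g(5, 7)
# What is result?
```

g(5, 7) = 5 * 5 * 5 * 5 * 5 * 5 * 5 = 78125

Answer: 78125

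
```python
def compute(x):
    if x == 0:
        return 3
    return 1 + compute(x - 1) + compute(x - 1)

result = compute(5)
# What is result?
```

compute(x) = 1 + 2·compute(x-1), compute(0)=3. Closed form: (3+1)·2^5 - 1 = 127.

Answer: 127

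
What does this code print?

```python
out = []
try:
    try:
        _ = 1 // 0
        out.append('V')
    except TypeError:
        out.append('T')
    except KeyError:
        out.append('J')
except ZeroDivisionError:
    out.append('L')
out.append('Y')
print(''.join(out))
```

Execution trace: 'L' (outer except ZeroDivisionError) → 'Y' (after the try/except). Output: LY

Answer: LY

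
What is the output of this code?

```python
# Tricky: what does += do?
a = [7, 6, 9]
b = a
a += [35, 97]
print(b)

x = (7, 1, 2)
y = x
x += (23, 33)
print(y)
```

Key concept: += behavior differs for mutable vs immutable.
Step by step:
`a = [7, 6, 9]` → a = [7, 6, 9]
`b = a` → b = [7, 6, 9] (same object as a)
`a += [35, 97]` → a = [7, 6, 9, 35, 97] (same object as b); b = [7, 6, 9, 35, 97] (same object as a)
`print(b)` → prints [7, 6, 9, 35, 97]
`x = (7, 1, 2)` → x = (7, 1, 2)
`y = x` → y = (7, 1, 2)
`x += (23, 33)` → x = (7, 1, 2, 23, 33)
`print(y)` → prints (7, 1, 2)

Answer:
[7, 6, 9, 35, 97]
(7, 1, 2)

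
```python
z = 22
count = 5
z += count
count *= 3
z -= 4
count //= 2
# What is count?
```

Trace:
`z = 22` → z = 22
`count = 5` → count = 5
`z += count` → z = 27
`count *= 3` → count = 15
`z -= 4` → z = 23
`count //= 2` → count = 7
So count = 7

Answer: 7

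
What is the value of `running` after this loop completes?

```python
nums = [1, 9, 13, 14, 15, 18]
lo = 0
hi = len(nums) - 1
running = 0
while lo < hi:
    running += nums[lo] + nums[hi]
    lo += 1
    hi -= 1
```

Sum of pairs from ends
`running` takes the values: 0 → 19 → 43 → 70

Answer: 70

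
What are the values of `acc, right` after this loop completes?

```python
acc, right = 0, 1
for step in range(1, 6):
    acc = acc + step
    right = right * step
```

Sum and factorial of 1 to 5
`acc, right` takes the values: (0, 1) → (1, 1) → (3, 1) → (3, 2) → (6, 2) → (6, 6) → (10, 6) → (10, 24) → (15, 24) → (15, 120)

Answer: 15, 120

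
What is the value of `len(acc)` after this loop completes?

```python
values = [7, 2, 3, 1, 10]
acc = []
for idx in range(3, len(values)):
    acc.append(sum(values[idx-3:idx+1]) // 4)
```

Number of 4-element averages
`acc` takes the values: [] → [3] → [3, 4]
So `len(acc)` = 2

Answer: 2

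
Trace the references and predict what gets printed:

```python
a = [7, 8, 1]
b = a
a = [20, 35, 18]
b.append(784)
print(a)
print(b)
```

Key concept: rebinding vs mutation: a is rebound to a new list, b still points at the original.
Step by step:
`a = [7, 8, 1]` → a = [7, 8, 1]
`b = a` → b = [7, 8, 1] (same object as a)
`a = [20, 35, 18]` → a = [20, 35, 18]
`b.append(784)` → b = [7, 8, 1, 784]
`print(a)` → prints [20, 35, 18]
`print(b)` → prints [7, 8, 1, 784]

Answer:
[20, 35, 18]
[7, 8, 1, 784]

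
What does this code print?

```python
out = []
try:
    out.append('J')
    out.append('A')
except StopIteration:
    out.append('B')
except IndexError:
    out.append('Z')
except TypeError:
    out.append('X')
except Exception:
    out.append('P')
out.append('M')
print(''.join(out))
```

Execution trace: 'J' (try body) → 'A' (try body, no exception) → 'M' (after the try/except). Output: JAM

Answer: JAM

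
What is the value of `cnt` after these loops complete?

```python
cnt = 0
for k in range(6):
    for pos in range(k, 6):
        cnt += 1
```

Upper triangle: 6 + 5 + ... + 1
`cnt` takes the values: 0 → 1 → 2 → 3 → 4 → 5 → 6 → 7 → 8 → 9 → 10 → 11 → 12 → 13 → 14 → 15 → 16 → 17 → 18 → 19 → 20 → 21

Answer: 21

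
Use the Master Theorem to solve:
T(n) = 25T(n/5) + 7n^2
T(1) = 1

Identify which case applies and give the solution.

a=25, b=5, f(n)=7n^2. log_5(25) = 2. Since c=2 = 2, Case 2 applies: T(n) = Θ(n^log_b(a) · log n) = O(n^2 log n).

Answer: O(n^2 log n) - Case 2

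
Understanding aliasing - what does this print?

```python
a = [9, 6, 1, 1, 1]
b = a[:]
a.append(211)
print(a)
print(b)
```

Key concept: slice [:] creates copy.
Step by step:
`a = [9, 6, 1, 1, 1]` → a = [9, 6, 1, 1, 1]
`b = a[:]` → b = [9, 6, 1, 1, 1]
`a.append(211)` → a = [9, 6, 1, 1, 1, 211]
`print(a)` → prints [9, 6, 1, 1, 1, 211]
`print(b)` → prints [9, 6, 1, 1, 1]

Answer:
[9, 6, 1, 1, 1, 211]
[9, 6, 1, 1, 1]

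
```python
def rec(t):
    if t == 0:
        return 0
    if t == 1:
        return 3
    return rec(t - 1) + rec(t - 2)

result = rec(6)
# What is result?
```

Build up from base cases: rec(0)=0, rec(1)=3, rec(2)=3, rec(3)=6, rec(4)=9, rec(5)=15, rec(6)=24

Answer: 24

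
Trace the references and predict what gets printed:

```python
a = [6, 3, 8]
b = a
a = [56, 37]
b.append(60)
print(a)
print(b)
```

Key concept: rebinding vs mutation: a is rebound to a new list, b still points at the original.
Step by step:
`a = [6, 3, 8]` → a = [6, 3, 8]
`b = a` → b = [6, 3, 8] (same object as a)
`a = [56, 37]` → a = [56, 37]
`b.append(60)` → b = [6, 3, 8, 60]
`print(a)` → prints [56, 37]
`print(b)` → prints [6, 3, 8, 60]

Answer:
[56, 37]
[6, 3, 8, 60]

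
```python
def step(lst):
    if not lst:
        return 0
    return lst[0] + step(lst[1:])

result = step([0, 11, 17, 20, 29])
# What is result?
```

0 + 11 + 17 + 20 + 29 + 0 = 77

Answer: 77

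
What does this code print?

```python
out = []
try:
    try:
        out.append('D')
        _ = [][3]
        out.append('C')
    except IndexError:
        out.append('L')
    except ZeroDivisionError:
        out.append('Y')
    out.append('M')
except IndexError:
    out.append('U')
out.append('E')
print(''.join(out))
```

Execution trace: 'D' (inner try body) → 'L' (inner except IndexError) → 'M' (try body, no exception) → 'E' (after the try/except). Output: DLME

Answer: DLME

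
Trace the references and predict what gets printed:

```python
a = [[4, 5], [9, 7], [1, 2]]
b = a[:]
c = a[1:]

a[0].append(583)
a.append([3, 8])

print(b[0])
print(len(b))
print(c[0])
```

Key concept: slice with nested mutation.
Step by step:
`a = [[4, 5], [9, 7], [1, 2]]` → a = [[4, 5], [9, 7], [1, 2]]
`b = a[:]` → b = [[4, 5], [9, 7], [1, 2]]
`c = a[1:]` → c = [[9, 7], [1, 2]]
`a[0].append(583)` → a = [[4, 5, 583], [9, 7], [1, 2]]; b = [[4, 5, 583], [9, 7], [1, 2]]
`a.append([3, 8])` → a = [[4, 5, 583], [9, 7], [1, 2], [3, 8]]
`print(b[0])` → prints [4, 5, 583]
`print(len(b))` → prints 3
`print(c[0])` → prints [9, 7]

Answer:
[4, 5, 583]
3
[9, 7]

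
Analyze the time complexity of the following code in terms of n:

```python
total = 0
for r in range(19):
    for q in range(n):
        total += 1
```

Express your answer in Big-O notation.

Each loop level contributes: 1 × n. Multiplying the contributions gives O(n).

Answer: O(n)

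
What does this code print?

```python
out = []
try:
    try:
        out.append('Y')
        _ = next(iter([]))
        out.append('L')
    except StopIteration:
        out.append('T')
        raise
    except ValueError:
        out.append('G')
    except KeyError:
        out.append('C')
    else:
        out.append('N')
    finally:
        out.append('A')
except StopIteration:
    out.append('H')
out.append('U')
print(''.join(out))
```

Execution trace: 'Y' (inner try body) → 'T' (inner except StopIteration) → 'A' (inner finally) → 'H' (outer except StopIteration) → 'U' (after the try/except). Output: YTAHU

Answer: YTAHU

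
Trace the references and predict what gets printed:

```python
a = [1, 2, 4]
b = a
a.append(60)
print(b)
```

Key concept: basic list aliasing.
Step by step:
`a = [1, 2, 4]` → a = [1, 2, 4]
`b = a` → b = [1, 2, 4] (same object as a)
`a.append(60)` → a = [1, 2, 4, 60] (same object as b); b = [1, 2, 4, 60] (same object as a)
`print(b)` → prints [1, 2, 4, 60]

Answer: [1, 2, 4, 60]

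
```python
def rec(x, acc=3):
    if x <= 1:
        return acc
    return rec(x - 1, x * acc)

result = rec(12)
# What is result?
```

Accumulator trace (n, acc): (12, 3) -> (11, 36) -> (10, 396) -> (9, 3960) -> (8, 35640) -> (7, 285120) -> (6, 1995840) -> (5, 11975040) -> (4, 59875200) -> (3, 239500800) -> (2, 718502400) -> (1, 1437004800) -> return 1437004800

Answer: 1437004800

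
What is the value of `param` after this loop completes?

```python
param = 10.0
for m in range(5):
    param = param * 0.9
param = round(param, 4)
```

Exponential decay: 10.0 * 0.9^5
`param` takes the values: 10.0 → 9.0 → 8.1 → 7.29 → 6.561 → 5.9049

Answer: 5.9049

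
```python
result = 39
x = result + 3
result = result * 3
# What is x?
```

Trace:
`result = 39` → result = 39
`x = result + 3` → x = 42
`result = result * 3` → result = 117
So x = 42

Answer: 42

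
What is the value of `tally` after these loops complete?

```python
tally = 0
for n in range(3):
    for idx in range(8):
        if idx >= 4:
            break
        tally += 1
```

Inner breaks at 4, outer runs 3 times
`tally` takes the values: 0 → 1 → 2 → 3 → 4 → 5 → 6 → 7 → 8 → 9 → 10 → 11 → 12

Answer: 12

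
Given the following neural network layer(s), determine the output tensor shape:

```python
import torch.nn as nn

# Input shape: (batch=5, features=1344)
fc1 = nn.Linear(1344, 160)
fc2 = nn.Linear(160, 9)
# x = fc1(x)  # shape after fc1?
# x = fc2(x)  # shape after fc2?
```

Input: (5, 1344) -> after fc1: (5, 160) -> Output: (5, 9)

Answer: (5, 9)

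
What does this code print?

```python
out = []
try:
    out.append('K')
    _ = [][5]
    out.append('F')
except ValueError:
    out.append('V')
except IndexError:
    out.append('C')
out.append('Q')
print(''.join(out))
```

Execution trace: 'K' (try body) → 'C' (except IndexError) → 'Q' (after the try/except). Output: KCQ

Answer: KCQ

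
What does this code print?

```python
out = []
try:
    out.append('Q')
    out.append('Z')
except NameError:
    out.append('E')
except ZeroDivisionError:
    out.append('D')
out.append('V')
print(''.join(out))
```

Execution trace: 'Q' (try body) → 'Z' (try body, no exception) → 'V' (after the try/except). Output: QZV

Answer: QZV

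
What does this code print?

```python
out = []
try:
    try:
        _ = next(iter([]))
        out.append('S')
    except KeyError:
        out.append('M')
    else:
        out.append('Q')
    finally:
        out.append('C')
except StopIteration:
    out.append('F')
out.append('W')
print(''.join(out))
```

Execution trace: 'C' (finally) → 'F' (outer except StopIteration) → 'W' (after the try/except). Output: CFW

Answer: CFW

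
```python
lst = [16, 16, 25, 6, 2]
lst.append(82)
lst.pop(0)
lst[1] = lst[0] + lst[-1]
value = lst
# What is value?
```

Trace:
`lst = [16, 16, 25, 6, 2]` → lst = [16, 16, 25, 6, 2]
`lst.append(82)` → lst = [16, 16, 25, 6, 2, 82]
`lst.pop(0)` → lst = [16, 25, 6, 2, 82]
`lst[1] = lst[0] + lst[-1]` → lst = [16, 98, 6, 2, 82]
`value = lst` → value = [16, 98, 6, 2, 82]
So value = [16, 98, 6, 2, 82]

Answer: [16, 98, 6, 2, 82]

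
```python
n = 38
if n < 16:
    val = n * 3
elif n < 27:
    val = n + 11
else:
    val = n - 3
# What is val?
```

Trace:
`n = 38` → n = 38
`if n < 16: ...` → n < 16 is False, n < 27 is False, take else branch → val = 35
So val = 35

Answer: 35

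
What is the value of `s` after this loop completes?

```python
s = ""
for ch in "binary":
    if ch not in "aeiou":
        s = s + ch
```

Remove vowels from 'binary'
`s` takes the values: "" → "b" → "bn" → "bnr" → "bnry"

Answer: "bnry"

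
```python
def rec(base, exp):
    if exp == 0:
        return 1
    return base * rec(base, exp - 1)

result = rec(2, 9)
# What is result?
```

rec(2, 9) = 2 * 2 * 2 * 2 * 2 * 2 * 2 * 2 * 2 = 512

Answer: 512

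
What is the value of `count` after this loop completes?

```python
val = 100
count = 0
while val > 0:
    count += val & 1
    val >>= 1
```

Count set bits in 100 (binary: 0b1100100)
`count` takes the values: 0 → 1 → 2 → 3

Answer: 3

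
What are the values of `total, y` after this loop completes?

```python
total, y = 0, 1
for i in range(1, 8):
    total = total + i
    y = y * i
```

Sum and factorial of 1 to 7
`total, y` takes the values: (0, 1) → (1, 1) → (3, 1) → (3, 2) → (6, 2) → (6, 6) → (10, 6) → (10, 24) → (15, 24) → (15, 120) → (21, 120) → (21, 720) → (28, 720) → (28, 5040)

Answer: 28, 5040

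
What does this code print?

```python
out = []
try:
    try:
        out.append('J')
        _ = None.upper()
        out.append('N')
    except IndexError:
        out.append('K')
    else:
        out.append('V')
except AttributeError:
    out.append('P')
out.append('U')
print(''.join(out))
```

Execution trace: 'J' (try body) → 'P' (outer except AttributeError) → 'U' (after the try/except). Output: JPU

Answer: JPU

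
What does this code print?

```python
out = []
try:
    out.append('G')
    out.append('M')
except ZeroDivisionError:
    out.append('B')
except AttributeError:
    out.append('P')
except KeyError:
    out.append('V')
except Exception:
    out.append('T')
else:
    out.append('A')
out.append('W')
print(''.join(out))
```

Execution trace: 'G' (try body) → 'M' (try body, no exception) → 'A' (else) → 'W' (after the try/except). Output: GMAW

Answer: GMAW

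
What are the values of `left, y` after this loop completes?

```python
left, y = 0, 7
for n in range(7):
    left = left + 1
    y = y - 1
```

left goes 0→7, y goes 7→0
`left, y` takes the values: (0, 7) → (1, 7) → (1, 6) → (2, 6) → (2, 5) → (3, 5) → (3, 4) → (4, 4) → (4, 3) → (5, 3) → (5, 2) → (6, 2) → (6, 1) → (7, 1) → (7, 0)

Answer: 7, 0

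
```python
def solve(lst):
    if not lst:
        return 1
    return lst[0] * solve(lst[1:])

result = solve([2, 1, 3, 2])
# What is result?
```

Product over [2, 1, 3, 2] = 2 * 1 * 3 * 2 = 12

Answer: 12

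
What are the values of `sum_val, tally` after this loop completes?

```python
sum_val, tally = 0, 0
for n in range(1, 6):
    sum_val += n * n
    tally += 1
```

Sum of squares and count
`sum_val, tally` takes the values: (0, 0) → (1, 0) → (1, 1) → (5, 1) → (5, 2) → (14, 2) → (14, 3) → (30, 3) → (30, 4) → (55, 4) → (55, 5)

Answer: 55, 5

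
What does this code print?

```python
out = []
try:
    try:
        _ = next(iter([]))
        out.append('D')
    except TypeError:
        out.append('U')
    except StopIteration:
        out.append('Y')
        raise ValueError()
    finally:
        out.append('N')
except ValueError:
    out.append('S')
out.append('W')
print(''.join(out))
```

Execution trace: 'Y' (except StopIteration) → 'N' (finally) → 'S' (outer except ValueError) → 'W' (after the try/except). Output: YNSW

Answer: YNSW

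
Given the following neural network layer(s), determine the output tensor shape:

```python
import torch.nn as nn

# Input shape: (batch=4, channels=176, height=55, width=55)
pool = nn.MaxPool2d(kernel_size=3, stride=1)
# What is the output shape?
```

Input: (4, 176, 55, 55) -> Output: (4, 176, 53, 53)

Answer: (4, 176, 53, 53)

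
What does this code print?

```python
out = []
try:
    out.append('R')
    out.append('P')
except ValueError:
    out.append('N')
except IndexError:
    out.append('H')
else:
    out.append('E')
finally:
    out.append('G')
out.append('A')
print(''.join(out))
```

Execution trace: 'R' (try body) → 'P' (try body, no exception) → 'E' (else) → 'G' (finally) → 'A' (after the try/except). Output: RPEGA

Answer: RPEGA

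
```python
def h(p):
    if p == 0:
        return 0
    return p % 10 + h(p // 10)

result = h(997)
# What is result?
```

Sum of digits of 997: 7 + 9 + 9 = 25

Answer: 25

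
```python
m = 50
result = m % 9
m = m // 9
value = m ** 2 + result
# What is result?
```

Trace:
`m = 50` → m = 50
`result = m % 9` → result = 5
`m = m // 9` → m = 5
`value = m ** 2 + result` → value = 30
So result = 5

Answer: 5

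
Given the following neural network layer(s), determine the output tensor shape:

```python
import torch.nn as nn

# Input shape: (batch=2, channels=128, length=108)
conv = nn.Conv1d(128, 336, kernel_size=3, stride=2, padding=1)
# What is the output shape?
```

Input: (2, 128, 108) -> Output: (2, 336, 54)

Answer: (2, 336, 54)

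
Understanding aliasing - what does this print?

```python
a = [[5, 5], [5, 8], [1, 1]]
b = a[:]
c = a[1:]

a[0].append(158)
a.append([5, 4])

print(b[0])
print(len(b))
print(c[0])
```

Key concept: slice with nested mutation.
Step by step:
`a = [[5, 5], [5, 8], [1, 1]]` → a = [[5, 5], [5, 8], [1, 1]]
`b = a[:]` → b = [[5, 5], [5, 8], [1, 1]]
`c = a[1:]` → c = [[5, 8], [1, 1]]
`a[0].append(158)` → a = [[5, 5, 158], [5, 8], [1, 1]]; b = [[5, 5, 158], [5, 8], [1, 1]]
`a.append([5, 4])` → a = [[5, 5, 158], [5, 8], [1, 1], [5, 4]]
`print(b[0])` → prints [5, 5, 158]
`print(len(b))` → prints 3
`print(c[0])` → prints [5, 8]

Answer:
[5, 5, 158]
3
[5, 8]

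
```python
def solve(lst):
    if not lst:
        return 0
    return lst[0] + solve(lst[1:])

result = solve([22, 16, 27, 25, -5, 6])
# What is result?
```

22 + 16 + 27 + 25 + (-5) + 6 + 0 = 91

Answer: 91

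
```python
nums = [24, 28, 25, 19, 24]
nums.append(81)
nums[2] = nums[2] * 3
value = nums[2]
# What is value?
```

Trace:
`nums = [24, 28, 25, 19, 24]` → nums = [24, 28, 25, 19, 24]
`nums.append(81)` → nums = [24, 28, 25, 19, 24, 81]
`nums[2] = nums[2] * 3` → nums = [24, 28, 75, 19, 24, 81]
`value = nums[2]` → value = 75
So value = 75

Answer: 75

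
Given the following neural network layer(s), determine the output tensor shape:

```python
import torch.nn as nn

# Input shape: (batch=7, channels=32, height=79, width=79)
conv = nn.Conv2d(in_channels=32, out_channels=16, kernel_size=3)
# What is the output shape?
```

Input: (7, 32, 79, 79) -> Output: (7, 16, 77, 77)

Answer: (7, 16, 77, 77)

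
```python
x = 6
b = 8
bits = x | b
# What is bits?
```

Trace:
`x = 6` → x = 6
`b = 8` → b = 8
`bits = x | b` → bits = 14
So bits = 14

Answer: 14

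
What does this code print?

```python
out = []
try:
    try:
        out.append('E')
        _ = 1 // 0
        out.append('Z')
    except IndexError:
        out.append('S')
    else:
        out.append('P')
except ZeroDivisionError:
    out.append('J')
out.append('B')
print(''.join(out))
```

Execution trace: 'E' (inner try body) → 'J' (outer except ZeroDivisionError) → 'B' (after the try/except). Output: EJB

Answer: EJB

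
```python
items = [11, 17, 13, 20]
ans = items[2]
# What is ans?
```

Trace:
`items = [11, 17, 13, 20]` → items = [11, 17, 13, 20]
`ans = items[2]` → ans = 13
So ans = 13

Answer: 13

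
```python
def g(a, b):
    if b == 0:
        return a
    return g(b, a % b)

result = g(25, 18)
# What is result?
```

g(25, 18) -> g(18, 7) -> g(7, 4) -> g(4, 3) -> g(3, 1) -> g(1, 0) -> 1

Answer: 1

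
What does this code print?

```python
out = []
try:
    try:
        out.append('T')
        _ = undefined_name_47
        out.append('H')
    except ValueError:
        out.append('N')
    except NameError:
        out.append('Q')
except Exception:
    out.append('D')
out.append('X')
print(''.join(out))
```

Execution trace: 'T' (inner try body) → 'Q' (inner except NameError) → 'X' (after the try/except). Output: TQX

Answer: TQX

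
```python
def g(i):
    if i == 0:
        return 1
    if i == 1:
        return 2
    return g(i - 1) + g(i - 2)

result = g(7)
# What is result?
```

Build up from base cases: g(0)=1, g(1)=2, g(2)=3, g(3)=5, g(4)=8, g(5)=13, g(6)=21, ..., g(7)=34

Answer: 34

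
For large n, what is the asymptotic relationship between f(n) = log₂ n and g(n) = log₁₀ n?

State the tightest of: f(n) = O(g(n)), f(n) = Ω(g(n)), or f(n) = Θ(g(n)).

log₂ n vs log₁₀ n: f(n) = Θ(g(n)) — they are asymptotically equivalent (log bases differ by a constant factor).

Answer: f(n) = Θ(g(n)) — they are asymptotically equivalent (log bases differ by a constant factor).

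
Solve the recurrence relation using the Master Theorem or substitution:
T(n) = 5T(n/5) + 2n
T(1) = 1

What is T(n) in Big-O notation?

By Master Theorem: a=5, b=5, f(n)=2n. Since log_5(5) = 1 and f(n) = Θ(n^1), Case 2 applies. T(n) = O(n log n).

Answer: O(n log n)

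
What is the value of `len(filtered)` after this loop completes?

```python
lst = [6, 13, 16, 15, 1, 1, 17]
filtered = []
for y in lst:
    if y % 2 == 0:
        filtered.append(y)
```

Count even numbers in [6, 13, 16, 15, 1, 1, 17]
`filtered` takes the values: [] → [6] → [6, 16]
So `len(filtered)` = 2

Answer: 2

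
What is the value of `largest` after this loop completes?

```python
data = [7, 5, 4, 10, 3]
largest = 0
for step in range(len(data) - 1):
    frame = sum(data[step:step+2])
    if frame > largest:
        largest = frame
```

Max sum of 2-element window in [7, 5, 4, 10, 3]
`largest` takes the values: 0 → 12 → 14

Answer: 14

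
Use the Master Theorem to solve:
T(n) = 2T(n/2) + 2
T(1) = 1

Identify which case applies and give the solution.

a=2, b=2, f(n)=2. log_2(2) = 1. Since c=0 < 1, Case 1 applies: T(n) = Θ(n^log_b(a)) = O(n).

Answer: O(n) - Case 1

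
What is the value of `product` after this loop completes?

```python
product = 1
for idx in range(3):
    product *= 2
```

2^3 = 8
`product` takes the values: 1 → 2 → 4 → 8

Answer: 8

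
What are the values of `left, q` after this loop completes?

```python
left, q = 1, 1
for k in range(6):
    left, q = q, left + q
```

Fibonacci: after 6 iterations
`left, q` takes the values: (1, 1) → (1, 2) → (2, 3) → (3, 5) → (5, 8) → (8, 13) → (13, 21)

Answer: 13, 21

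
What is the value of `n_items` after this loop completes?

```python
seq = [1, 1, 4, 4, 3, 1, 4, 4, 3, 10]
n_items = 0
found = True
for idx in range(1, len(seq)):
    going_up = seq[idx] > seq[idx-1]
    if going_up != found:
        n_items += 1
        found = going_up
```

Count direction changes in [1, 1, 4, 4, 3, 1, 4, 4, 3, 10]
`n_items` takes the values: 0 → 1 → 2 → 3 → 4 → 5 → 6

Answer: 6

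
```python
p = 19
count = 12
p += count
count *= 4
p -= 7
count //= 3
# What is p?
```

Trace:
`p = 19` → p = 19
`count = 12` → count = 12
`p += count` → p = 31
`count *= 4` → count = 48
`p -= 7` → p = 24
`count //= 3` → count = 16
So p = 24

Answer: 24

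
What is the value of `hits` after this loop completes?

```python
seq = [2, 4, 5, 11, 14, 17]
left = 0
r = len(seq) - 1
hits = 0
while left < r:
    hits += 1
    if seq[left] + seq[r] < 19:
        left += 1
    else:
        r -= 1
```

Steps to find pair summing to 19
`hits` takes the values: 0 → 1 → 2 → 3 → 4 → 5

Answer: 5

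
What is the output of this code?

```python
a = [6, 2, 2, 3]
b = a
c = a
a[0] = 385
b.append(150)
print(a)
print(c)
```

Key concept: multiple aliases.
Step by step:
`a = [6, 2, 2, 3]` → a = [6, 2, 2, 3]
`b = a` → b = [6, 2, 2, 3] (same object as a)
`c = a` → c = [6, 2, 2, 3] (same object as a, b)
`a[0] = 385` → a = [385, 2, 2, 3] (same object as b, c); b = [385, 2, 2, 3] (same object as a, c); c = [385, 2, 2, 3] (same object as a, b)
`b.append(150)` → a = [385, 2, 2, 3, 150] (same object as b, c); b = [385, 2, 2, 3, 150] (same object as a, c); c = [385, 2, 2, 3, 150] (same object as a, b)
`print(a)` → prints [385, 2, 2, 3, 150]
`print(c)` → prints [385, 2, 2, 3, 150]

Answer:
[385, 2, 2, 3, 150]
[385, 2, 2, 3, 150]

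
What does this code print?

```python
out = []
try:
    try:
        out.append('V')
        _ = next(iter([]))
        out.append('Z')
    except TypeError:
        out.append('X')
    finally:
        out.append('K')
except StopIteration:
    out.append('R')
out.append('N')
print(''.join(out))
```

Execution trace: 'V' (try body) → 'K' (finally) → 'R' (outer except StopIteration) → 'N' (after the try/except). Output: VKRN

Answer: VKRN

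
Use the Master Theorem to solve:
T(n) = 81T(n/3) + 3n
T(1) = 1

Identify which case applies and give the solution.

a=81, b=3, f(n)=3n. log_3(81) = 4. Since c=1 < 4, Case 1 applies: T(n) = Θ(n^log_b(a)) = O(n^4).

Answer: O(n^4) - Case 1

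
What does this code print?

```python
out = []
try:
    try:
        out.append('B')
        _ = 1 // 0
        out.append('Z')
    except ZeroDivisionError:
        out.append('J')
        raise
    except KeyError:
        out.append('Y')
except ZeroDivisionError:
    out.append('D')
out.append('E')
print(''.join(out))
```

Execution trace: 'B' (inner try body) → 'J' (inner except ZeroDivisionError) → 'D' (outer except ZeroDivisionError) → 'E' (after the try/except). Output: BJDE

Answer: BJDE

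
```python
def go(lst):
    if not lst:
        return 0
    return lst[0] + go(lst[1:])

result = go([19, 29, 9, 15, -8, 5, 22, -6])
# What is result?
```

19 + 29 + 9 + 15 + (-8) + 5 + 22 + (-6) + 0 = 85

Answer: 85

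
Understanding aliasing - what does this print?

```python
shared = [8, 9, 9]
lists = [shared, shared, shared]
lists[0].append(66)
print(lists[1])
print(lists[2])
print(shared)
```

Key concept: list of same reference.
Step by step:
`shared = [8, 9, 9]` → shared = [8, 9, 9]
`lists = [shared, shared, shared]` → lists = [[8, 9, 9], [8, 9, 9], [8, 9, 9]]
`lists[0].append(66)` → shared = [8, 9, 9, 66]; lists = [[8, 9, 9, 66], [8, 9, 9, 66], [8, 9, 9, 66]]
`print(lists[1])` → prints [8, 9, 9, 66]
`print(lists[2])` → prints [8, 9, 9, 66]
`print(shared)` → prints [8, 9, 9, 66]

Answer:
[8, 9, 9, 66]
[8, 9, 9, 66]
[8, 9, 9, 66]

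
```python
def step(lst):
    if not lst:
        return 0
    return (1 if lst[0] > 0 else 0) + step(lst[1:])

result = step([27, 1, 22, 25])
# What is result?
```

Count of positive elements in [27, 1, 22, 25] = 4

Answer: 4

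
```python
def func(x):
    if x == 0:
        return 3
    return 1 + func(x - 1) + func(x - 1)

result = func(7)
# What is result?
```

func(x) = 1 + 2·func(x-1), func(0)=3. Closed form: (3+1)·2^7 - 1 = 511.

Answer: 511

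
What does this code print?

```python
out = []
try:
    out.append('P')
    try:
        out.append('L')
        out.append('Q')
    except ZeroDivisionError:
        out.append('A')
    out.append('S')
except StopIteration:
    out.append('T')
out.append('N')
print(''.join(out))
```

Execution trace: 'P' (try body) → 'L' (inner try body) → 'Q' (inner try body, no exception) → 'S' (try body, no exception) → 'N' (after the try/except). Output: PLQSN

Answer: PLQSN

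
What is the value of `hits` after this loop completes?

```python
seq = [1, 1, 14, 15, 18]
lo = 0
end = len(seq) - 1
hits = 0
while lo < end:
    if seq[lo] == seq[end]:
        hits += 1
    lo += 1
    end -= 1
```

Count matching pairs from ends
`hits` takes the values: 0

Answer: 0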